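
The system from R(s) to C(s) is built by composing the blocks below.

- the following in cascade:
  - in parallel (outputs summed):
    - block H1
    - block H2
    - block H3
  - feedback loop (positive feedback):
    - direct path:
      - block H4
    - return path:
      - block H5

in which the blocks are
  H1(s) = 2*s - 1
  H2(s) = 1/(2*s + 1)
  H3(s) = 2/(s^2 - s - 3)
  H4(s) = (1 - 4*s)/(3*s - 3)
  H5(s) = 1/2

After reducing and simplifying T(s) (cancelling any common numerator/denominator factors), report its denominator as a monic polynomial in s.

Step 1. combine H1, H2, H3 in parallel, giving (4*s^4 - 4*s^3 - 12*s^2 + 4*s + 2)/(2*s^3 - s^2 - 7*s - 3)
Step 2. close the feedback loop around H4, H5, giving (2 - 8*s)/(10*s - 7)
Step 3. cascade (H1+H2+H3), [H4/(1-H4*H5)], giving (-32*s^5 + 40*s^4 + 88*s^3 - 56*s^2 - 8*s + 4)/(20*s^4 - 24*s^3 - 63*s^2 + 19*s + 21)
T(s) is the step-3 result (common factors already cancelled). Leading coefficient of the denominator: 20. Divide through by 20 for the monic polynomial.

Answer: s^4 - 6*s^3/5 - 63*s^2/20 + 19*s/20 + 21/20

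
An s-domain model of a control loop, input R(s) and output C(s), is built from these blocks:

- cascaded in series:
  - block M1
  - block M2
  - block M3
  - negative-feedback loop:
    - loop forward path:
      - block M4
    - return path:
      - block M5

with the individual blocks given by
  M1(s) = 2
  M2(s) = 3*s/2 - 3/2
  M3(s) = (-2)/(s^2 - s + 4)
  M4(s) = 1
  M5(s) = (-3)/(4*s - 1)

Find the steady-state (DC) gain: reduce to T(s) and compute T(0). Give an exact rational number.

[1] apply the feedback formula to M4, M5: (4*s - 1)/(4*s - 4)
[2] series reduction of M1, M2, M3, [M4/(1+M4*M5)]: (3 - 12*s)/(2*s^2 - 2*s + 8)
Step 2 gives the overall T(s). Then T(0) = 3/8.

Final answer: 3/8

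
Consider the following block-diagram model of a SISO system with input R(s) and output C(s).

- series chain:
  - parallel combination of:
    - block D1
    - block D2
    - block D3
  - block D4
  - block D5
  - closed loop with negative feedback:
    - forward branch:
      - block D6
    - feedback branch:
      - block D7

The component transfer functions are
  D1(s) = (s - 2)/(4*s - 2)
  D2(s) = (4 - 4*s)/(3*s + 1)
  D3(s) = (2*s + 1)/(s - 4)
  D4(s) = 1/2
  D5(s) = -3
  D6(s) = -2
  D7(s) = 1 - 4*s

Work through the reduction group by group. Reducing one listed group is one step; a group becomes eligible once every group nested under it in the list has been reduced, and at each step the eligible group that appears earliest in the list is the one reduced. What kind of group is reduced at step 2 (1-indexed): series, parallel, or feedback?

(1) reduce the parallel group D1, D2, D3
(2) feedback reduction of D6, D7
(3) reduce the series chain (D1+D2+D3), D4, D5, [D6/(1+D6*D7)]
So the answer for step 2 is feedback.

Answer: feedback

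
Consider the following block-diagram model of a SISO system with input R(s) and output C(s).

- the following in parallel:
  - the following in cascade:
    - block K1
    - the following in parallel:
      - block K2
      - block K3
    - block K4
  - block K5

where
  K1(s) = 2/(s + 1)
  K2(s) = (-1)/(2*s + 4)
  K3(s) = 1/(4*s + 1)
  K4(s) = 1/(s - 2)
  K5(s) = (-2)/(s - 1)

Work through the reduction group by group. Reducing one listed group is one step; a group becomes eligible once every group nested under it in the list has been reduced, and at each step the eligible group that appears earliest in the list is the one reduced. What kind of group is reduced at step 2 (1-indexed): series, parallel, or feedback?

Reducing step by step:

Step 1. sum the parallel branches K2, K3
Step 2. combine K1, (K2+K3), K4 in series
Step 3. add (K1*(K2+K3)*K4), K5 (parallel)
At step 2 the group reduced is series.

Answer: series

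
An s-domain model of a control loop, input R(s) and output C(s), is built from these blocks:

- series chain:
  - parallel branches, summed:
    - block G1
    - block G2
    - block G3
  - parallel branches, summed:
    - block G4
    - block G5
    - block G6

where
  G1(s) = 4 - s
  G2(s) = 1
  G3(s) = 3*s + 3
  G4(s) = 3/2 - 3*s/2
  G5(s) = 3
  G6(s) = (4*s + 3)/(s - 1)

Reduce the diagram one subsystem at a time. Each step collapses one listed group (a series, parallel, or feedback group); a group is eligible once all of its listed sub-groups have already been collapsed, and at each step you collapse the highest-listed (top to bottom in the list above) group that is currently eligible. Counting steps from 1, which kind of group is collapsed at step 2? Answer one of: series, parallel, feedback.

Step 1. sum the parallel branches G1, G2, G3
Step 2. reduce the parallel group G4, G5, G6
Step 3. reduce the series chain (G1+G2+G3), (G4+G5+G6)
At step 2 the group reduced is parallel.

Hence the answer: parallel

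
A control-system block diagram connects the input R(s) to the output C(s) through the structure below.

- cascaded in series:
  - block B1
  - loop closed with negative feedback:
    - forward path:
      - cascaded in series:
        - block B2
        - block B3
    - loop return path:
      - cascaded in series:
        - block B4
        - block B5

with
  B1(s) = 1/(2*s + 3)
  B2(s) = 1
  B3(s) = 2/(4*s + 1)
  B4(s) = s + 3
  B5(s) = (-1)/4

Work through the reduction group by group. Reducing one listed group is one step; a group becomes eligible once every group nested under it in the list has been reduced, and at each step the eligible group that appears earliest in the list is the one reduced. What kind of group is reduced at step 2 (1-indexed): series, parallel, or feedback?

Step 1: cascade B2, B3
Step 2: cascade B4, B5
Step 3: apply the feedback formula to (B2*B3), (B4*B5)
Step 4: reduce the series chain B1, [(B2*B3)/(1+(B2*B3)*(B4*B5))]
So the answer for step 2 is series.

Final answer: series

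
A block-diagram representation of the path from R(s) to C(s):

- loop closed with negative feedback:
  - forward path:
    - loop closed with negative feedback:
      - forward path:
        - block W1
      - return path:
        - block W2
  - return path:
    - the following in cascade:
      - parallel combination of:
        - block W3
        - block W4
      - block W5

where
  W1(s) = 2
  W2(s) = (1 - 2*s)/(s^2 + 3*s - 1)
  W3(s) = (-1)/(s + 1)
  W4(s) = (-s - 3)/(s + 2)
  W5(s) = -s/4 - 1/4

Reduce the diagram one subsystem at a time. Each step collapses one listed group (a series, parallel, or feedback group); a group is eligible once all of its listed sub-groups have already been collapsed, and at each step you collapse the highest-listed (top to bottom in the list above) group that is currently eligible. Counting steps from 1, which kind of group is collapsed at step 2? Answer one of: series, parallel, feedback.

The answer is parallel.

Reasoning:
Step 1. feedback reduction of W1, W2
Step 2. parallel reduction of W3, W4
Step 3. cascade (W3+W4), W5
Step 4. collapse the loop ([W1/(1+W1*W2)] forward, ((W3+W4)*W5) return)
So the answer for step 2 is parallel.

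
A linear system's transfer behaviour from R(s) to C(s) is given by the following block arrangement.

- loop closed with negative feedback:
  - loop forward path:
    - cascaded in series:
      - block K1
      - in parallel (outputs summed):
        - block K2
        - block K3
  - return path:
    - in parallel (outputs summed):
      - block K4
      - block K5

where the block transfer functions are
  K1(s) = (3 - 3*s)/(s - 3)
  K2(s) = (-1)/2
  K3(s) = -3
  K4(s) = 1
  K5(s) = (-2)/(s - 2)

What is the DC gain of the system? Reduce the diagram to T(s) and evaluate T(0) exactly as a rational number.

Reducing step by step:

1. combine K2, K3 in parallel, giving (-7)/2
2. cascade K1, (K2+K3), giving (21*s - 21)/(2*s - 6)
3. add K4, K5 (parallel), giving (s - 4)/(s - 2)
4. collapse the loop ((K1*(K2+K3)) forward, (K4+K5) return), giving (21*s^2 - 63*s + 42)/(23*s^2 - 115*s + 96)
The step-4 result is T(s). Setting s = 0: T(0) = 42/96 = 7/16.

Answer: 7/16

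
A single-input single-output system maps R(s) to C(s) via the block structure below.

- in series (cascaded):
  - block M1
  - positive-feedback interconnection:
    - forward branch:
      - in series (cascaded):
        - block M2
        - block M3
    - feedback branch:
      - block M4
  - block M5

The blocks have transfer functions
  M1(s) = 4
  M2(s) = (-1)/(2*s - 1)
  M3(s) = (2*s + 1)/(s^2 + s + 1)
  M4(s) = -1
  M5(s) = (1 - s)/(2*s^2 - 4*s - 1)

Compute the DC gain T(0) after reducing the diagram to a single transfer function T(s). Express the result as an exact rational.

Step 1: series reduction of M2, M3 = (-2*s - 1)/(2*s^3 + s^2 + s - 1)
Step 2: feedback reduction of (M2*M3), M4 = (-2*s - 1)/(2*s^3 + s^2 - s - 2)
Step 3: series reduction of M1, [(M2*M3)/(1-(M2*M3)*M4)], M5 = (8*s + 4)/(4*s^4 - 2*s^3 - 10*s^2 - 11*s - 2)
That last expression is T(s); at s = 0 only the constant terms survive, so T(0) = 4/(-2) = -2.

Final answer: -2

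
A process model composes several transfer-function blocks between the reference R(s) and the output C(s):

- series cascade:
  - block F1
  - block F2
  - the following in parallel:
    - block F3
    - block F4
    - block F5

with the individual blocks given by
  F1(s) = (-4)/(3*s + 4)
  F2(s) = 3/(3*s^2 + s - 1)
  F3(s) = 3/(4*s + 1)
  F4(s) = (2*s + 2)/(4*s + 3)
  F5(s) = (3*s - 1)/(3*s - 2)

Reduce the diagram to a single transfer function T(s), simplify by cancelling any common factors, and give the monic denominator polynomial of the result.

(1) reduce the parallel group F3, F4, F5: (72*s^3 + 82*s^2 - 18*s - 25)/(48*s^3 + 16*s^2 - 23*s - 6)
(2) cascade F1, F2, (F3+F4+F5): (-864*s^3 - 984*s^2 + 216*s + 300)/(432*s^6 + 864*s^5 + 81*s^4 - 575*s^3 - 177*s^2 + 86*s + 24)
No further cancellation is possible in the step-2 result, so that is T(s). Its denominator becomes monic after dividing by the leading coefficient 432.

Hence the answer: s^6 + 2*s^5 + 3*s^4/16 - 575*s^3/432 - 59*s^2/144 + 43*s/216 + 1/18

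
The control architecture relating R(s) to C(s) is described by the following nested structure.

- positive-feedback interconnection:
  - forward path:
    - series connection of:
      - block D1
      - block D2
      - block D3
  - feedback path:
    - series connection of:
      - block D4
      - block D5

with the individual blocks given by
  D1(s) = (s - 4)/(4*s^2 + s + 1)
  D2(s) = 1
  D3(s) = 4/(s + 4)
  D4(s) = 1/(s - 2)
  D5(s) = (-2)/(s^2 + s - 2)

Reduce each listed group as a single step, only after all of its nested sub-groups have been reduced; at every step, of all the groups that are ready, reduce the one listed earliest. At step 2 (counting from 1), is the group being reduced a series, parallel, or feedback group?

The answer is series.

Reasoning:
[1] combine D1, D2, D3 in series
[2] reduce the series chain D4, D5
[3] collapse the loop ((D1*D2*D3) forward, (D4*D5) return)
Step 2: series.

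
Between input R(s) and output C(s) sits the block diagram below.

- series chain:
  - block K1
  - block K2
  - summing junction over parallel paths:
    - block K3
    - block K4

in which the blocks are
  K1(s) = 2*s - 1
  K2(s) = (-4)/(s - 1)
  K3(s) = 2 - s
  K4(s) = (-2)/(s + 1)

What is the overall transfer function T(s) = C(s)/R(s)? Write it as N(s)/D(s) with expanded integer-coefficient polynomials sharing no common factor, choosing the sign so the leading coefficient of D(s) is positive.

The answer is (8*s^2 - 4*s)/(s + 1).

Reasoning:
Step 1. combine K3, K4 in parallel gives (-s^2 + s)/(s + 1)
Step 2. series reduction of K1, K2, (K3+K4), which is the overall transfer function T(s) = C(s)/R(s) in lowest terms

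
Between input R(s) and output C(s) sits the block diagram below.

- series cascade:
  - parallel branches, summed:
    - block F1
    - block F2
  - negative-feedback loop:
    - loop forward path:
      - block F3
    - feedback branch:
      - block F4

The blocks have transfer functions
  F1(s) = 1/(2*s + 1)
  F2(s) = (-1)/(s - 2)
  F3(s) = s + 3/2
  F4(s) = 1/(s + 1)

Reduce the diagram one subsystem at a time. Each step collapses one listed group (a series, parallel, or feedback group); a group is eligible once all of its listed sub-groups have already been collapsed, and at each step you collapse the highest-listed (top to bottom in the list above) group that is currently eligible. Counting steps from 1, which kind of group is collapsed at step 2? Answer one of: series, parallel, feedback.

(1) add F1, F2 (parallel)
(2) apply the feedback formula to F3, F4
(3) multiply (F1+F2), [F3/(1+F3*F4)] (series)
So the answer for step 2 is feedback.

Hence the answer: feedback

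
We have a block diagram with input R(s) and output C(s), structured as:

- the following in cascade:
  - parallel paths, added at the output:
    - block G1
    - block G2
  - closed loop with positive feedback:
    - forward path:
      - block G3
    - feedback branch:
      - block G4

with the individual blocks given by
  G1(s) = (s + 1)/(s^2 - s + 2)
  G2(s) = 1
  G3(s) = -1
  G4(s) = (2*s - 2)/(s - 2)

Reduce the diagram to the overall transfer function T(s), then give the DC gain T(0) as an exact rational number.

Reducing step by step:

1. sum the parallel branches G1, G2 -> (s^2 + 3)/(s^2 - s + 2)
2. reduce the feedback loop with forward G3 and return G4 -> (2 - s)/(3*s - 4)
3. series reduction of (G1+G2), [G3/(1-G3*G4)] -> (-s^3 + 2*s^2 - 3*s + 6)/(3*s^3 - 7*s^2 + 10*s - 8)
DC gain: substitute s = 0 into T(s) from step 3: T(0) = 6/(-8) = -3/4.

Answer: -3/4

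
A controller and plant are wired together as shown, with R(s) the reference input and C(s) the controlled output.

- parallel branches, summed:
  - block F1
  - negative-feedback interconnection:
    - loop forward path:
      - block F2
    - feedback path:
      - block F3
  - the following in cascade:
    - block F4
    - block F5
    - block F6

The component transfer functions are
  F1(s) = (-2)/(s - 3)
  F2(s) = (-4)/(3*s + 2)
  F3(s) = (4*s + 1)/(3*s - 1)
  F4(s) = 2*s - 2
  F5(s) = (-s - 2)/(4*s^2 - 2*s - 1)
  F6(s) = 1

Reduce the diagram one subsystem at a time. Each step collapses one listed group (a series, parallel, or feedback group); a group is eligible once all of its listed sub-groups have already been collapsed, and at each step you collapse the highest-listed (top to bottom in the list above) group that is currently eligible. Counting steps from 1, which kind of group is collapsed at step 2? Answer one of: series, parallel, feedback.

The answer is series.

Reasoning:
Step 1. apply the feedback formula to F2, F3
Step 2. combine F4, F5, F6 in series
Step 3. add F1, [F2/(1+F2*F3)], (F4*F5*F6) (parallel)
So the answer for step 2 is series.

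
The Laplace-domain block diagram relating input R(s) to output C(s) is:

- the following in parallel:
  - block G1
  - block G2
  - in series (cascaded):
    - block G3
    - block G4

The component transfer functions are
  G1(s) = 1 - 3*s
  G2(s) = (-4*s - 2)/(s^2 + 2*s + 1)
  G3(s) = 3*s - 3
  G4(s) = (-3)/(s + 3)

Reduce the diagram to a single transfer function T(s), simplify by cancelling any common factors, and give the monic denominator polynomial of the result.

[1] series reduction of G3, G4; result (9 - 9*s)/(s + 3)
[2] add G1, G2, (G3*G4) (parallel); result (-3*s^4 - 23*s^3 - 29*s^2 - 7*s + 6)/(s^3 + 5*s^2 + 7*s + 3)
T(s) is the step-2 result (common factors already cancelled). Leading coefficient of the denominator: 1, so no rescaling is needed.

Therefore the answer is s^3 + 5*s^2 + 7*s + 3.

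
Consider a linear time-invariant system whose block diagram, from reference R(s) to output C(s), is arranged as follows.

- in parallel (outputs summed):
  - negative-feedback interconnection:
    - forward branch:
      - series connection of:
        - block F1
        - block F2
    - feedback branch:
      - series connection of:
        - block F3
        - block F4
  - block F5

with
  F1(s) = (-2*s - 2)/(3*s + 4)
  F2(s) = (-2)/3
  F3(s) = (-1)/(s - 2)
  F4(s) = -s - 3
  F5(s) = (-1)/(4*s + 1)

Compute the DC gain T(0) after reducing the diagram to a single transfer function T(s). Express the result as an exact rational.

Answer: -1/3

Working:
(1) cascade F1, F2: (4*s + 4)/(9*s + 12)
(2) multiply F3, F4 (series): (s + 3)/(s - 2)
(3) reduce the feedback loop with forward (F1*F2) and return (F3*F4): (4*s^2 - 4*s - 8)/(13*s^2 + 10*s - 12)
(4) add [(F1*F2)/(1+(F1*F2)*(F3*F4))], F5 (parallel): (16*s^3 - 25*s^2 - 46*s + 4)/(52*s^3 + 53*s^2 - 38*s - 12)
Step 4 gives the overall T(s). Then T(0) = 4/(-12) = -1/3.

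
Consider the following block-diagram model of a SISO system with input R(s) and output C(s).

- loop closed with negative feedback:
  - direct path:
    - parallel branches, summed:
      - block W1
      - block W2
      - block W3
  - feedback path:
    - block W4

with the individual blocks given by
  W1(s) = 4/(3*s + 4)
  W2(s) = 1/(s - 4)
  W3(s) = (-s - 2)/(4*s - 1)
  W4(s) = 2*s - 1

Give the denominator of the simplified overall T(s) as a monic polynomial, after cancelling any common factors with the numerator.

The answer is s^4 - 25*s^3/2 + 37*s^2/2 - 55*s/6 + 14/3.

Reasoning:
Step 1. combine W1, W2, W3 in parallel gives (-3*s^3 + 30*s^2 - 23*s + 44)/(12*s^3 - 35*s^2 - 56*s + 16)
Step 2. reduce the feedback loop with forward (W1+W2+W3) and return W4 gives (3*s^3 - 30*s^2 + 23*s - 44)/(6*s^4 - 75*s^3 + 111*s^2 - 55*s + 28)
Step 2 gives the fully reduced T(s), with no common factor left to cancel. The denominator's leading coefficient is 6, so divide each of its coefficients by 6 to get the monic form.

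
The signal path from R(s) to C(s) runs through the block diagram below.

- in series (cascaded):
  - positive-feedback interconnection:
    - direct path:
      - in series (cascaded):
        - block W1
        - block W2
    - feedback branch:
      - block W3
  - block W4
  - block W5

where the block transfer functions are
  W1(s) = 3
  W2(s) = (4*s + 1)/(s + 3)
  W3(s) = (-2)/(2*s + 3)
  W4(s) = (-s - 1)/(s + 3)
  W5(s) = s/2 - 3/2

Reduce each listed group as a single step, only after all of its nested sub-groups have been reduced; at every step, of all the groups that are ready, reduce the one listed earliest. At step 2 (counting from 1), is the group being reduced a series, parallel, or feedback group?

Reducing step by step:

Step 1. multiply W1, W2 (series)
Step 2. apply the feedback formula to (W1*W2), W3
Step 3. multiply [(W1*W2)/(1-(W1*W2)*W3)], W4, W5 (series)
The group at step 2 is a feedback group.

Answer: feedback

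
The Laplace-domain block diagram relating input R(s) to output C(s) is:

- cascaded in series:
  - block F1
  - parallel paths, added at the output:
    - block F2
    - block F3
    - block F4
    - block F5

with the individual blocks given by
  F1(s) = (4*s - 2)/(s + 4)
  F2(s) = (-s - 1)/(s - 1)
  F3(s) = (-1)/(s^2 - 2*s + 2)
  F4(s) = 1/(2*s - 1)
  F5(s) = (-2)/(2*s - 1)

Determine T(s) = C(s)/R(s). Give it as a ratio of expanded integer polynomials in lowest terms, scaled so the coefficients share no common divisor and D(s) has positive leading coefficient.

Step 1: parallel reduction of F2, F3, F4, F5 -> (-2*s^4 + 2*s^3 - 5*s + 3)/(2*s^4 - 7*s^3 + 11*s^2 - 8*s + 2)
Step 2: multiply F1, (F2+F3+F4+F5) (series), giving the overall T(s)

Answer: (-4*s^4 + 4*s^3 - 10*s + 6)/(s^4 + s^3 - 8*s^2 + 14*s - 8)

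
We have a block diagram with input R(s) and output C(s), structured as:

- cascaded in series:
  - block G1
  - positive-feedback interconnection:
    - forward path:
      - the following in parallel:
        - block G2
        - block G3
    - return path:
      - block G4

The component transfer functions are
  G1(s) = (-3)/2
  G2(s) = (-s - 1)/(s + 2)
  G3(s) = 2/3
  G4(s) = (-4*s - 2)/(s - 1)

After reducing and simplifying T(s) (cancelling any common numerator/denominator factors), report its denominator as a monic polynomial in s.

The answer is s - 4.

Reasoning:
Step 1 - reduce the parallel group G2, G3, giving (1 - s)/(3*s + 6)
Step 2 - close the feedback loop around (G2+G3), G4, giving (s - 1)/(s - 4)
Step 3 - cascade G1, [(G2+G3)/(1-(G2+G3)*G4)], giving (3 - 3*s)/(2*s - 8)
Step 3 gives the fully reduced T(s), with no common factor left to cancel. The denominator's leading coefficient is 2, so divide each of its coefficients by 2 to get the monic form.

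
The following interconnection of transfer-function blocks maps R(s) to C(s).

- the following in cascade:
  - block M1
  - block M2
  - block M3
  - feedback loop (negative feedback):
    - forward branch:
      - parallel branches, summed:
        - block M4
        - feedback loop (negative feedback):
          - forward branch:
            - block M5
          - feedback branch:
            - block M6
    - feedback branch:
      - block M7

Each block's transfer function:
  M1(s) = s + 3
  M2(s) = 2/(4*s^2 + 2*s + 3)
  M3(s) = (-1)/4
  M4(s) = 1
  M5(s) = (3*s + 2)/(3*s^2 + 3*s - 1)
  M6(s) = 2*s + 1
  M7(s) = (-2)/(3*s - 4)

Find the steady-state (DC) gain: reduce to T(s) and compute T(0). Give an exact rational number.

Step 1 - collapse the loop (M5 forward, M6 return); result (3*s + 2)/(9*s^2 + 10*s + 1)
Step 2 - parallel reduction of M4, [M5/(1+M5*M6)]; result (9*s^2 + 13*s + 3)/(9*s^2 + 10*s + 1)
Step 3 - feedback reduction of (M4+[M5/(1+M5*M6)]), M7; result (27*s^3 + 3*s^2 - 43*s - 12)/(27*s^3 - 24*s^2 - 63*s - 10)
Step 4 - cascade M1, M2, M3, [(M4+[M5/(1+M5*M6)])/(1+(M4+[M5/(1+M5*M6)])*M7)]; result (-27*s^4 - 84*s^3 + 34*s^2 + 141*s + 36)/(216*s^5 - 84*s^4 - 438*s^3 - 476*s^2 - 418*s - 60)
Step 4 gives the overall T(s). Then T(0) = 36/(-60) = -3/5.

Final answer: -3/5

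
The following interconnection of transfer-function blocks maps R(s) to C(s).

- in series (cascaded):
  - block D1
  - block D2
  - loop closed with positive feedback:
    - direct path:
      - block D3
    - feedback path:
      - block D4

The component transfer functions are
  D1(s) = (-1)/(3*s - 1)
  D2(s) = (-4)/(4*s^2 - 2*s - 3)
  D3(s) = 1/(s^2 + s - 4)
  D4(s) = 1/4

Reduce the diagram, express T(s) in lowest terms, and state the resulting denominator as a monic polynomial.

First reduce the diagram to T(s).

Step 1 - apply the feedback formula to D3, D4, giving 4/(4*s^2 + 4*s - 17)
Step 2 - multiply D1, D2, [D3/(1-D3*D4)] (series), giving 16/(48*s^5 + 8*s^4 - 272*s^3 + 154*s^2 + 131*s - 51)
Step 2 gives the fully reduced T(s), with no common factor left to cancel. The denominator's leading coefficient is 48, so divide each of its coefficients by 48 to get the monic form.

Answer: s^5 + s^4/6 - 17*s^3/3 + 77*s^2/24 + 131*s/48 - 17/16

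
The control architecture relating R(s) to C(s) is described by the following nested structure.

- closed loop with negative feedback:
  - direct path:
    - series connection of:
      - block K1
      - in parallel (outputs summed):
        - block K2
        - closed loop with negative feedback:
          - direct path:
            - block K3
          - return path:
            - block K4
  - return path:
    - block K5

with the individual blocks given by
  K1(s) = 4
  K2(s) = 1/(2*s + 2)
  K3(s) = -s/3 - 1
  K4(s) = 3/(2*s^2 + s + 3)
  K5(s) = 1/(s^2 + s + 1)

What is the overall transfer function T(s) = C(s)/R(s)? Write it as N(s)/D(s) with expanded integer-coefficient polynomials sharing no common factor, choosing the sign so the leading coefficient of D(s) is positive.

(1) close the feedback loop around K3, K4; result (-2*s^3 - 7*s^2 - 6*s - 9)/(6*s^2)
(2) reduce the parallel group K2, [K3/(1+K3*K4)]; result (-2*s^4 - 9*s^3 - 10*s^2 - 15*s - 9)/(6*s^3 + 6*s^2)
(3) multiply K1, (K2+[K3/(1+K3*K4)]) (series); result (-4*s^4 - 18*s^3 - 20*s^2 - 30*s - 18)/(3*s^3 + 3*s^2)
(4) apply the feedback formula to (K1*(K2+[K3/(1+K3*K4)])), K5, giving the overall T(s)

Final answer: (-4*s^6 - 22*s^5 - 42*s^4 - 68*s^3 - 68*s^2 - 48*s - 18)/(3*s^5 + 2*s^4 - 12*s^3 - 17*s^2 - 30*s - 18)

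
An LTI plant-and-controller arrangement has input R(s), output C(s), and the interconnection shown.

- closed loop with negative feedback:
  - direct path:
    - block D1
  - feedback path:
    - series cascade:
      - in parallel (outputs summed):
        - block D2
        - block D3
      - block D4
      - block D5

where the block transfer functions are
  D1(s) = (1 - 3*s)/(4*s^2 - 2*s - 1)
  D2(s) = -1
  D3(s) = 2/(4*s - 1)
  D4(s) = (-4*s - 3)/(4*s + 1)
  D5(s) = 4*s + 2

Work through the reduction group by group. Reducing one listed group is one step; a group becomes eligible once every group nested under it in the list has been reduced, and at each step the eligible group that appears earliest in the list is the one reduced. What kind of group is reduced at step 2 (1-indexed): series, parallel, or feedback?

1. sum the parallel branches D2, D3
2. combine (D2+D3), D4, D5 in series
3. close the feedback loop around D1, ((D2+D3)*D4*D5)
Step 2: series.

Therefore the answer is series.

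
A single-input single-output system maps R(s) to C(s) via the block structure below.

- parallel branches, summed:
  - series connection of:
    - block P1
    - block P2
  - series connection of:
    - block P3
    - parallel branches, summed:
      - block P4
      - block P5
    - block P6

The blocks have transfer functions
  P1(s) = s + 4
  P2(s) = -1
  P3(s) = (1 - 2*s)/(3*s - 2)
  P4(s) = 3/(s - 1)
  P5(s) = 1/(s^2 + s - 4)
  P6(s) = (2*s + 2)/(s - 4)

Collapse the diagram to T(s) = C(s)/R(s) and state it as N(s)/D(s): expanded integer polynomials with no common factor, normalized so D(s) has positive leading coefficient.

Reducing step by step:

Step 1. multiply P1, P2 (series), giving -s - 4
Step 2. combine P4, P5 in parallel, giving (3*s^2 + 4*s - 13)/(s^3 - 5*s + 4)
Step 3. reduce the series chain P3, (P4+P5), P6, giving (-12*s^4 - 22*s^3 + 50*s^2 + 34*s - 26)/(3*s^5 - 14*s^4 - 7*s^3 + 82*s^2 - 96*s + 32)
Step 4. combine (P1*P2), (P3*(P4+P5)*P6) in parallel; the result is T(s) itself (integer coefficients, no common factor, positive leading denominator coefficient)

Answer: (-3*s^6 + 2*s^5 + 51*s^4 - 76*s^3 - 182*s^2 + 386*s - 154)/(3*s^5 - 14*s^4 - 7*s^3 + 82*s^2 - 96*s + 32)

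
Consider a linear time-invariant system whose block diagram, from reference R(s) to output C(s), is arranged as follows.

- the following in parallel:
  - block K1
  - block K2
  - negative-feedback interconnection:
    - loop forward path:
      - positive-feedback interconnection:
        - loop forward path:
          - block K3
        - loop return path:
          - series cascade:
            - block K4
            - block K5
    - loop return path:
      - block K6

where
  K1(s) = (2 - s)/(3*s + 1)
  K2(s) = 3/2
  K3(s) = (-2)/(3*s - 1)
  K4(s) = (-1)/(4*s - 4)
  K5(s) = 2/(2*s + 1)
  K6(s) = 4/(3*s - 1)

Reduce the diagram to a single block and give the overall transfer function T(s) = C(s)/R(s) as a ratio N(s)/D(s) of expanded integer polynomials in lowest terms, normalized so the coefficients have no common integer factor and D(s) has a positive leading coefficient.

The answer is (126*s^5 - 93*s^4 - 230*s^3 - 5*s^2 + 122*s + 52)/(108*s^5 - 90*s^4 - 144*s^3 + 26*s^2 + 68*s + 16).

Reasoning:
Step 1. reduce the series chain K4, K5 -> (-1)/(4*s^2 - 2*s - 2)
Step 2. feedback reduction of K3, (K4*K5) -> (-4*s^2 + 2*s + 2)/(6*s^3 - 5*s^2 - 2*s)
Step 3. apply the feedback formula to [K3/(1-K3*(K4*K5))], K6 -> (-12*s^3 + 10*s^2 + 4*s - 2)/(18*s^4 - 21*s^3 - 17*s^2 + 10*s + 8)
Step 4. reduce the parallel group K1, K2, [[K3/(1-K3*(K4*K5))]/(1+[K3/(1-K3*(K4*K5))]*K6)], giving the overall T(s)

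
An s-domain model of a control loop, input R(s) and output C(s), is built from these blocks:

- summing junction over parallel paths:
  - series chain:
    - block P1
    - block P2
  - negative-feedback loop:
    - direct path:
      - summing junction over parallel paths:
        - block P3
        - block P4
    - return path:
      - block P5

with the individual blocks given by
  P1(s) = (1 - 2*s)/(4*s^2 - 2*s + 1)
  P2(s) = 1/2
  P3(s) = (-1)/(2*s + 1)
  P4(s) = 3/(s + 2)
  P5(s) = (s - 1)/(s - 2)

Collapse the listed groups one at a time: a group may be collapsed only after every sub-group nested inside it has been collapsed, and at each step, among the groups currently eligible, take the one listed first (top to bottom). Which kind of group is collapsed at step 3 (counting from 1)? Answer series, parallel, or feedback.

(1) series reduction of P1, P2
(2) parallel reduction of P3, P4
(3) reduce the feedback loop with forward (P3+P4) and return P5
(4) sum the parallel branches (P1*P2), [(P3+P4)/(1+(P3+P4)*P5)]
At step 3 the group reduced is feedback.

Hence the answer: feedback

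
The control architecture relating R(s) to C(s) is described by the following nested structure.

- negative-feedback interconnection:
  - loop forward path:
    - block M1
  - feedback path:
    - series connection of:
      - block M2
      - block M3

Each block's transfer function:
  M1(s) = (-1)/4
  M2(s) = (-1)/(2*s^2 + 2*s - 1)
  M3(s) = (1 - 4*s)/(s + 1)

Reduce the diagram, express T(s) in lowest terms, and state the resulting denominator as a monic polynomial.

(1) combine M2, M3 in series -> (4*s - 1)/(2*s^3 + 4*s^2 + s - 1)
(2) close the feedback loop around M1, (M2*M3) -> (-2*s^3 - 4*s^2 - s + 1)/(8*s^3 + 16*s^2 - 3)
That last expression is T(s), already simplified. Scaling its denominator by 1/8 (the reciprocal of the leading coefficient) yields the monic denominator.

Final answer: s^3 + 2*s^2 - 3/8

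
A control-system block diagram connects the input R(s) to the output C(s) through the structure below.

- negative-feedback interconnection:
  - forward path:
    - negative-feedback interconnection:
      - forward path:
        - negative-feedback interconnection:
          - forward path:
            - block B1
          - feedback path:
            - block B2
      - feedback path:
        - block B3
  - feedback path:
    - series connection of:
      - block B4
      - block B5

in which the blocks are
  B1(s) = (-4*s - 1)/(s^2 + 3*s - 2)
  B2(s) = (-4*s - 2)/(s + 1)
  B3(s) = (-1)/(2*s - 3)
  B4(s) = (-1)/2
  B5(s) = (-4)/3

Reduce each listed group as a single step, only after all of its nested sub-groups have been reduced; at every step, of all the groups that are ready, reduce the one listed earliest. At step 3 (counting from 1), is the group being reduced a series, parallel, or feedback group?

Reducing step by step:

1. collapse the loop (B1 forward, B2 return)
2. feedback reduction of [B1/(1+B1*B2)], B3
3. cascade B4, B5
4. close the feedback loop around [[B1/(1+B1*B2)]/(1+[B1/(1+B1*B2)]*B3)], (B4*B5)
At step 3 the group reduced is series.

Answer: series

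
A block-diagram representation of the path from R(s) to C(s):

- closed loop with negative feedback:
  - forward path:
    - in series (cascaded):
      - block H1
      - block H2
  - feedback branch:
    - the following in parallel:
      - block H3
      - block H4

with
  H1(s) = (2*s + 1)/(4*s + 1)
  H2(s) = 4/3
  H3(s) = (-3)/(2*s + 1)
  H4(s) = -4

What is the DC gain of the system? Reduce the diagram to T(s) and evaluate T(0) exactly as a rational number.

Step 1: reduce the series chain H1, H2 gives (8*s + 4)/(12*s + 3)
Step 2: add H3, H4 (parallel) gives (-8*s - 7)/(2*s + 1)
Step 3: close the feedback loop around (H1*H2), (H3+H4) gives (-8*s - 4)/(20*s + 25)
The step-3 result is T(s). Setting s = 0: T(0) = -4/25.

Hence the answer: -4/25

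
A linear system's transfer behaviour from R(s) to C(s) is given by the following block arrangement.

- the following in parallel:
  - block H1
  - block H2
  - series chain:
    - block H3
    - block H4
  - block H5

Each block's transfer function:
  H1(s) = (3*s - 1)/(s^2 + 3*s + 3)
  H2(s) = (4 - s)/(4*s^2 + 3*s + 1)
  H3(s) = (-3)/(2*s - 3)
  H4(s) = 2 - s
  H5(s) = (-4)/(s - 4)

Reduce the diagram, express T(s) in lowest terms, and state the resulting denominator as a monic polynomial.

(1) series reduction of H3, H4: (3*s - 6)/(2*s - 3)
(2) sum the parallel branches H1, H2, (H3*H4), H5: (12*s^6 - 37*s^5 - 289*s^4 + 88*s^3 + 484*s^2 + 341*s + 240)/(8*s^6 - 14*s^5 - 73*s^4 - 38*s^3 + 138*s^2 + 111*s + 36)
The result of step 2 is T(s) in lowest terms. Its denominator has leading coefficient 8; dividing the denominator through by 8 makes it monic.

Hence the answer: s^6 - 7*s^5/4 - 73*s^4/8 - 19*s^3/4 + 69*s^2/4 + 111*s/8 + 9/2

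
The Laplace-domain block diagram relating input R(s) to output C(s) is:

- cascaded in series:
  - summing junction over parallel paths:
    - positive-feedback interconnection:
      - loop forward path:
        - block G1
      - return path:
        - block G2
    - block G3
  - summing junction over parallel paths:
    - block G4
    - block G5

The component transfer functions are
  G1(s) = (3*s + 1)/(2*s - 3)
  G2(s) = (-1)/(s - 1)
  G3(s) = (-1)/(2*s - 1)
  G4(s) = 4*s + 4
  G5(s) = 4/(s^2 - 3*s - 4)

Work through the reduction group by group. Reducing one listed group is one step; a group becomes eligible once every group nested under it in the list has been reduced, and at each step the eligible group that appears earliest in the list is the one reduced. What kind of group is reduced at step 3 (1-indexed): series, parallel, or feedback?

Reducing step by step:

(1) apply the feedback formula to G1, G2
(2) add [G1/(1-G1*G2)], G3 (parallel)
(3) reduce the parallel group G4, G5
(4) cascade ([G1/(1-G1*G2)]+G3), (G4+G5)
So the answer for step 3 is parallel.

Answer: parallel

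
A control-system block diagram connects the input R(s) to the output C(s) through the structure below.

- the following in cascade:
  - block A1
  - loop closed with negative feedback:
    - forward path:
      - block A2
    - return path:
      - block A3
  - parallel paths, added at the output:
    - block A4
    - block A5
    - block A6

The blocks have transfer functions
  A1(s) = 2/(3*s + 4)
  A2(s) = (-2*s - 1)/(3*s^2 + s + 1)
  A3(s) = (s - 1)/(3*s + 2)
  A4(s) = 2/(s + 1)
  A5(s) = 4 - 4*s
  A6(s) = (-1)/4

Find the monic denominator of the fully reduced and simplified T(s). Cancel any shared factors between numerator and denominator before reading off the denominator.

First reduce the diagram to T(s).

Step 1: collapse the loop (A2 forward, A3 return) gives (-6*s^2 - 7*s - 2)/(9*s^3 + 7*s^2 + 6*s + 3)
Step 2: sum the parallel branches A4, A5, A6 gives (-16*s^2 - s + 23)/(4*s + 4)
Step 3: multiply A1, [A2/(1+A2*A3)], (A4+A5+A6) (series) gives (96*s^4 + 118*s^3 - 99*s^2 - 159*s - 46)/(54*s^5 + 168*s^4 + 206*s^3 + 158*s^2 + 90*s + 24)
T(s) is the step-3 result (common factors already cancelled). Leading coefficient of the denominator: 54. Divide through by 54 for the monic polynomial.

Answer: s^5 + 28*s^4/9 + 103*s^3/27 + 79*s^2/27 + 5*s/3 + 4/9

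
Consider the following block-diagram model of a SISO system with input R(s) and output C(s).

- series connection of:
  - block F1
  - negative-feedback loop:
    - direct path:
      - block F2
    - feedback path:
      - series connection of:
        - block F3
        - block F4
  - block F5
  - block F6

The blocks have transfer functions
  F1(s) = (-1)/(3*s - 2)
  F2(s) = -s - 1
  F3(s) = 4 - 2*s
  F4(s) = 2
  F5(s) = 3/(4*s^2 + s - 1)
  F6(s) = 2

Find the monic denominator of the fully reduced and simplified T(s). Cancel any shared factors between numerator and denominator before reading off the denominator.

Step 1. series reduction of F3, F4 = 8 - 4*s
Step 2. reduce the feedback loop with forward F2 and return (F3*F4) = (-s - 1)/(4*s^2 - 4*s - 7)
Step 3. reduce the series chain F1, [F2/(1+F2*(F3*F4))], F5, F6 = (6*s + 6)/(48*s^5 - 68*s^4 - 84*s^3 + 63*s^2 + 27*s - 14)
The result of step 3 is T(s) in lowest terms. Its denominator has leading coefficient 48; dividing the denominator through by 48 makes it monic.

Answer: s^5 - 17*s^4/12 - 7*s^3/4 + 21*s^2/16 + 9*s/16 - 7/24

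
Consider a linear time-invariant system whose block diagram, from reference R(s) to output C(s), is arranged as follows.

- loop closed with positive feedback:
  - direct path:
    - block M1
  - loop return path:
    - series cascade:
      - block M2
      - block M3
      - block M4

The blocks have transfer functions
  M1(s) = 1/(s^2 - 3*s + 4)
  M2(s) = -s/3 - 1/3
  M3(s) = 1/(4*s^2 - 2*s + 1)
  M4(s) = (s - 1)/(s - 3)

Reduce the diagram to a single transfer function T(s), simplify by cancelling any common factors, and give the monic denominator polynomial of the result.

Step 1 - combine M2, M3, M4 in series = (1 - s^2)/(12*s^3 - 42*s^2 + 21*s - 9)
Step 2 - close the feedback loop around M1, (M2*M3*M4) = (12*s^3 - 42*s^2 + 21*s - 9)/(12*s^5 - 78*s^4 + 195*s^3 - 239*s^2 + 111*s - 37)
T(s) is the step-2 result (common factors already cancelled). Leading coefficient of the denominator: 12. Divide through by 12 for the monic polynomial.

Therefore the answer is s^5 - 13*s^4/2 + 65*s^3/4 - 239*s^2/12 + 37*s/4 - 37/12.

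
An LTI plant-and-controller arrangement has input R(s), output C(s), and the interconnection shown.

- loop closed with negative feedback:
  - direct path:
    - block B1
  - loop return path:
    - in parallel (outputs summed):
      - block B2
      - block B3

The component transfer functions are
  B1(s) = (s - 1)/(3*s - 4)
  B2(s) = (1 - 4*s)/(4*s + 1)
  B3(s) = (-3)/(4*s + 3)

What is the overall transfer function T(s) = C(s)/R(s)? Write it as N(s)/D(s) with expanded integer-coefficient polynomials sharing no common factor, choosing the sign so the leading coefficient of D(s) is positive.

Reducing step by step:

[1] reduce the parallel group B2, B3: (-16*s^2 - 20*s)/(16*s^2 + 16*s + 3)
[2] reduce the feedback loop with forward B1 and return (B2+B3): this yields T(s), and no further normalization is needed

Answer: (16*s^3 - 13*s - 3)/(32*s^3 - 20*s^2 - 35*s - 12)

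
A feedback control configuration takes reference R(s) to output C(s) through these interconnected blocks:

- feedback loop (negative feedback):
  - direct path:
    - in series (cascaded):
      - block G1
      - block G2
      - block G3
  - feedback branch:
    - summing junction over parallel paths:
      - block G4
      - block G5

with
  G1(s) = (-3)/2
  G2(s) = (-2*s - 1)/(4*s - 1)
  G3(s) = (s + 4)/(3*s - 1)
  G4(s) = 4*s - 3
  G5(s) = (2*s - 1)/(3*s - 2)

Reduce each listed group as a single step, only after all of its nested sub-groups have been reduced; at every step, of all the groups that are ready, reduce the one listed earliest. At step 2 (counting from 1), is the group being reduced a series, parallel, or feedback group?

Reducing step by step:

1. cascade G1, G2, G3
2. combine G4, G5 in parallel
3. close the feedback loop around (G1*G2*G3), (G4+G5)
The group at step 2 is a parallel group.

Answer: parallel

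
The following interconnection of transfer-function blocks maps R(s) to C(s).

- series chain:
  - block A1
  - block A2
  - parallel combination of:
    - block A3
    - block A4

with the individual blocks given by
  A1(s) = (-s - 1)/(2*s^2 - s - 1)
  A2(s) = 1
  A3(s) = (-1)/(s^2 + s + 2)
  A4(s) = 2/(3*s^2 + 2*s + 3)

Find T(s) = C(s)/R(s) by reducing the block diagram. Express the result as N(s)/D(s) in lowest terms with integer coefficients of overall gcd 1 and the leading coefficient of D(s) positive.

The answer is (s^2 + 2*s + 1)/(6*s^5 + 13*s^4 + 27*s^3 + 25*s^2 + 19*s + 6).

Reasoning:
[1] add A3, A4 (parallel) -> (1 - s^2)/(3*s^4 + 5*s^3 + 11*s^2 + 7*s + 6)
[2] cascade A1, A2, (A3+A4), which is the overall transfer function T(s) = C(s)/R(s) in lowest terms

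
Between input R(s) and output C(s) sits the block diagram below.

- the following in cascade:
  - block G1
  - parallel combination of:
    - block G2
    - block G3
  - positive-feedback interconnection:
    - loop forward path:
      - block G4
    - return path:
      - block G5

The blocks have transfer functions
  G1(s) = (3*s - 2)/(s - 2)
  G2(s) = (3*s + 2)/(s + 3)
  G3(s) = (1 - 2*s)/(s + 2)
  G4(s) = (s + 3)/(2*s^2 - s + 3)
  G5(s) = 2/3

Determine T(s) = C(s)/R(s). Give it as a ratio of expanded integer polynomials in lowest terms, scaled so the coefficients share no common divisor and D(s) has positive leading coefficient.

Step 1: parallel reduction of G2, G3: (s^2 + 3*s + 7)/(s^2 + 5*s + 6)
Step 2: collapse the loop (G4 forward, G5 return): (3*s + 9)/(6*s^2 - 5*s + 3)
Step 3: series reduction of G1, (G2+G3), [G4/(1-G4*G5)], giving the overall T(s)

Answer: (9*s^3 + 21*s^2 + 45*s - 42)/(6*s^4 - 5*s^3 - 21*s^2 + 20*s - 12)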